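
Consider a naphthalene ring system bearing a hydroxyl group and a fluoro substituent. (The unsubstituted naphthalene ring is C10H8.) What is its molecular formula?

C10H7FO

Atom tally by fragment:
  naphthalene ring system core → C:10 H:8
  (− 2 ring H displaced by substituents)
  + OH → O:1 H:1
  + F → F:1
Element totals:
  C: 10
  H: 7
  F: 1
  O: 1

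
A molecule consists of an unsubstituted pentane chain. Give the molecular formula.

Atom tally by fragment:
  CH3 → C:1 H:3
  CH2 → C:1 H:2
  CH2 → C:1 H:2
  CH2 → C:1 H:2
  CH3 → C:1 H:3
Element totals:
  C: 5
  H: 12

C5H12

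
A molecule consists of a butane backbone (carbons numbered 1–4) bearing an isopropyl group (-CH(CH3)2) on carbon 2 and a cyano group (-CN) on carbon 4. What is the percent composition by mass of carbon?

76.74%

Atom tally by fragment:
  CH3 → C:1 H:3
  CH(CH(CH3)2) → C:4 H:8
  CH2 → C:1 H:2
  CH2CN → C:2 H:2 N:1
Element totals:
  C: 8
  H: 15
  N: 1
Molecular formula: C8H15N.
Molar mass = 125.215 g/mol.
Mass from C: 8 × 12.011 = 96.088 g/mol.
%C = 96.088 / 125.215 × 100 = 76.74%.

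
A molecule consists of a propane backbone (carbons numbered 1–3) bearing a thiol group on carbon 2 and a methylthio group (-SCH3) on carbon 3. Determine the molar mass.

122.24 g/mol

Atom tally by fragment:
  CH3 → C:1 H:3
  CH(SH) → C:1 H:2 S:1
  CH2SCH3 → C:2 H:5 S:1
Element totals:
  C: 4
  H: 10
  S: 2
Molecular formula: C4H10S2.
  M = 4(12.011) + 10(1.008) + 2(32.06)
    = 48.044 + 10.080 + 64.120 = 122.244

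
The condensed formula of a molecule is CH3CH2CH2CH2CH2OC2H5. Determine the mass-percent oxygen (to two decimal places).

Element totals:
  C: 7
  H: 16
  O: 1
Molecular formula: C7H16O.
Molar mass = 116.204 g/mol.
Mass from O: 1 × 15.999 = 15.999 g/mol.
%O = 15.999 / 116.204 × 100 = 13.77%.

13.77%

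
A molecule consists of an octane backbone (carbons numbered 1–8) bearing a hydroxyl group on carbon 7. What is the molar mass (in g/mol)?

130.23 g/mol

Atom tally by fragment:
  CH3 → C:1 H:3
  CH2 → C:1 H:2
  CH2 → C:1 H:2
  CH2 → C:1 H:2
  CH2 → C:1 H:2
  CH2 → C:1 H:2
  CH(OH) → C:1 H:2 O:1
  CH3 → C:1 H:3
Element totals:
  C: 8
  H: 18
  O: 1
Molecular formula: C8H18O.
  M = 8(12.011) + 18(1.008) + 15.999
    = 96.088 + 18.144 + 15.999 = 130.231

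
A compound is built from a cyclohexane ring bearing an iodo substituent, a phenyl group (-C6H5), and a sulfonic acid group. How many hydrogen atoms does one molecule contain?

15

Atom tally by fragment:
  cyclohexane ring core → C:6 H:12
  (− 3 ring H displaced by substituents)
  + I → I:1
  + C6H5 → C:6 H:5
  + SO3H → S:1 O:3 H:1
Element totals:
  C: 12
  H: 15
  I: 1
  O: 3
  S: 1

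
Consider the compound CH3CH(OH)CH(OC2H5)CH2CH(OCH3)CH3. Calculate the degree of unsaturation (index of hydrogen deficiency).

Atom tally by fragment:
  CH3 → C:1 H:3
  CH(OH) → C:1 H:2 O:1
  CH(OC2H5) → C:3 H:6 O:1
  CH2 → C:1 H:2
  CH(OCH3) → C:2 H:4 O:1
  CH3 → C:1 H:3
Element totals:
  C: 9
  H: 20
  O: 3
Molecular formula: C9H20O3.
DoU = (2C + 2 + N − H − X) / 2 = (2·9 + 2 + 0 − 20 − 0) / 2 = 0.

0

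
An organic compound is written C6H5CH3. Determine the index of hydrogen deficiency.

Atom tally by fragment:
  benzene ring core → C:6 H:6
  (− 1 ring H displaced by substituents)
  + CH3 → C:1 H:3
Element totals:
  C: 7
  H: 8
Molecular formula: C7H8.
DoU = (2C + 2 + N − H − X) / 2 = (2·7 + 2 + 0 − 8 − 0) / 2 = 4.

4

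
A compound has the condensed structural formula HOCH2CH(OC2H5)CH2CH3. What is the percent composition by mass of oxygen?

27.08%

Atom tally by fragment:
  HOCH2 → C:1 H:3 O:1
  CH(OC2H5) → C:3 H:6 O:1
  CH2 → C:1 H:2
  CH3 → C:1 H:3
Element totals:
  C: 6
  H: 14
  O: 2
Molecular formula: C6H14O2.
Molar mass = 118.176 g/mol.
Mass from O: 2 × 15.999 = 31.998 g/mol.
%O = 31.998 / 118.176 × 100 = 27.08%.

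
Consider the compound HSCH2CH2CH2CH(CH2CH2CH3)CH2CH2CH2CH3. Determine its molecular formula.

Atom tally by fragment:
  HSCH2 → C:1 H:3 S:1
  CH2 → C:1 H:2
  CH2 → C:1 H:2
  CH(CH2CH2CH3) → C:4 H:8
  CH2 → C:1 H:2
  CH2 → C:1 H:2
  CH2 → C:1 H:2
  CH3 → C:1 H:3
Element totals:
  C: 11
  H: 24
  S: 1

C11H24S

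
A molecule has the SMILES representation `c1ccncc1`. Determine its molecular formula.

C5H5N

Atom tally by fragment:
  pyridine ring core → C:5 H:5 N:1
Element totals:
  C: 5
  H: 5
  N: 1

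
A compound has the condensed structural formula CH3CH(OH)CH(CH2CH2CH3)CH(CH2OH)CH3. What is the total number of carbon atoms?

9

Atom tally by fragment:
  CH3 → C:1 H:3
  CH(OH) → C:1 H:2 O:1
  CH(CH2CH2CH3) → C:4 H:8
  CH(CH2OH) → C:2 H:4 O:1
  CH3 → C:1 H:3
Element totals:
  C: 9
  H: 20
  O: 2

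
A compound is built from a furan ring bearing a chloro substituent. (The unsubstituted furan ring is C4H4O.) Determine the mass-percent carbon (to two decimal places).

46.86%

Atom tally by fragment:
  furan ring core → C:4 H:4 O:1
  (− 1 ring H displaced by substituents)
  + Cl → Cl:1
Element totals:
  C: 4
  H: 3
  Cl: 1
  O: 1
Molecular formula: C4H3ClO.
Molar mass = 102.517 g/mol.
Mass from C: 4 × 12.011 = 48.044 g/mol.
%C = 48.044 / 102.517 × 100 = 46.86%.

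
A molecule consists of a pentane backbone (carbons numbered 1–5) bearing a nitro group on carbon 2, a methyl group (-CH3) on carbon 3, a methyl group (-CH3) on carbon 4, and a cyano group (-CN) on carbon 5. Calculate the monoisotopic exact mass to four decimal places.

Atom tally by fragment:
  CH3 → C:1 H:3
  CH(NO2) → C:1 H:1 N:1 O:2
  CH(CH3) → C:2 H:4
  CH(CH3) → C:2 H:4
  CH2CN → C:2 H:2 N:1
Element totals:
  C: 8
  H: 14
  N: 2
  O: 2
Molecular formula: C8H14N2O2.
  M = 8(12.0) + 14(1.007825) + 2(14.003074) + 2(15.994915)
    = 96.000000 + 14.109550 + 28.006148 + 31.989830 = 170.105528

170.1055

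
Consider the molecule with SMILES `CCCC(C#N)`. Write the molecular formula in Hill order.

Atom tally by fragment:
  CH3 → C:1 H:3
  CH2 → C:1 H:2
  CH2 → C:1 H:2
  CH2CN → C:2 H:2 N:1
Element totals:
  C: 5
  H: 9
  N: 1

C5H9N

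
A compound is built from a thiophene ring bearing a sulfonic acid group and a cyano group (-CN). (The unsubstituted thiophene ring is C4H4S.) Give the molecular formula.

Atom tally by fragment:
  thiophene ring core → C:4 H:4 S:1
  (− 2 ring H displaced by substituents)
  + SO3H → S:1 O:3 H:1
  + CN → C:1 N:1
Element totals:
  C: 5
  H: 3
  N: 1
  O: 3
  S: 2

C5H3NO3S2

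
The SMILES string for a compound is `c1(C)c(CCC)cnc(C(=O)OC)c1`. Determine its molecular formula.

Atom tally by fragment:
  pyridine ring core → C:5 H:5 N:1
  (− 3 ring H displaced by substituents)
  + CH3 → C:1 H:3
  + CH2CH2CH3 → C:3 H:7
  + COOCH3 → C:2 H:3 O:2
Element totals:
  C: 11
  H: 15
  N: 1
  O: 2

C11H15NO2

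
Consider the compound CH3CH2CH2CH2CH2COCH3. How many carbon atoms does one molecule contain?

Element totals:
  C: 7
  H: 14
  O: 1

7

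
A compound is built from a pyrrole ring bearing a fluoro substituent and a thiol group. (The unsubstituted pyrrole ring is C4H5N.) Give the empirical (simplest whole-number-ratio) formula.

C4H4FNS

Atom tally by fragment:
  pyrrole ring core → C:4 H:5 N:1
  (− 2 ring H displaced by substituents)
  + F → F:1
  + SH → S:1 H:1
Element totals:
  C: 4
  H: 4
  F: 1
  N: 1
  S: 1
Molecular formula: C4H4FNS.
gcd of subscripts (4, 1, 4, 1, 1) = 1, so the empirical formula equals the molecular formula.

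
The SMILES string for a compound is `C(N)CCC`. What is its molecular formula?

Atom tally by fragment:
  H2NCH2 → C:1 H:4 N:1
  CH2 → C:1 H:2
  CH2 → C:1 H:2
  CH3 → C:1 H:3
Element totals:
  C: 4
  H: 11
  N: 1

C4H11N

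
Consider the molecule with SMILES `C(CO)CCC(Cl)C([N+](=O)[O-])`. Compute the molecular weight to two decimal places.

Atom tally by fragment:
  HOCH2CH2 → C:2 H:5 O:1
  CH2 → C:1 H:2
  CH2 → C:1 H:2
  CH(Cl) → C:1 H:1 Cl:1
  CH2NO2 → C:1 H:2 N:1 O:2
Element totals:
  C: 6
  H: 12
  Cl: 1
  N: 1
  O: 3
Molecular formula: C6H12ClNO3.
  M = 6(12.011) + 12(1.008) + 35.45 + 14.007 + 3(15.999)
    = 72.066 + 12.096 + 35.450 + 14.007 + 47.997 = 181.616

181.62 g/mol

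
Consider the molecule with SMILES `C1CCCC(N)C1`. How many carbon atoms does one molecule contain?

Atom tally by fragment:
  cyclohexane ring core → C:6 H:12
  (− 1 ring H displaced by substituents)
  + NH2 → N:1 H:2
Element totals:
  C: 6
  H: 13
  N: 1

6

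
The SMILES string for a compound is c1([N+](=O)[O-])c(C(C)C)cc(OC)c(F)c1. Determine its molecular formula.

Atom tally by fragment:
  benzene ring core → C:6 H:6
  (− 4 ring H displaced by substituents)
  + NO2 → N:1 O:2
  + CH(CH3)2 → C:3 H:7
  + OCH3 → C:1 H:3 O:1
  + F → F:1
Element totals:
  C: 10
  H: 12
  F: 1
  N: 1
  O: 3

C10H12FNO3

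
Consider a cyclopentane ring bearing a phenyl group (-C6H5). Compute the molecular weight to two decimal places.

146.23 g/mol

Atom tally by fragment:
  cyclopentane ring core → C:5 H:10
  (− 1 ring H displaced by substituents)
  + C6H5 → C:6 H:5
Element totals:
  C: 11
  H: 14
Molecular formula: C11H14.
  M = 11(12.011) + 14(1.008)
    = 132.121 + 14.112 = 146.233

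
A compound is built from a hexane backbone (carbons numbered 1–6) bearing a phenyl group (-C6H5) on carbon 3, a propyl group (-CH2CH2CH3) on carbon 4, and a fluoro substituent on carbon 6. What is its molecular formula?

C15H23F

Atom tally by fragment:
  CH3 → C:1 H:3
  CH2 → C:1 H:2
  CH(C6H5) → C:7 H:6
  CH(CH2CH2CH3) → C:4 H:8
  CH2 → C:1 H:2
  CH2F → C:1 H:2 F:1
Element totals:
  C: 15
  H: 23
  F: 1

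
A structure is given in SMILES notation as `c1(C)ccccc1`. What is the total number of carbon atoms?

Atom tally by fragment:
  benzene ring core → C:6 H:6
  (− 1 ring H displaced by substituents)
  + CH3 → C:1 H:3
Element totals:
  C: 7
  H: 8

7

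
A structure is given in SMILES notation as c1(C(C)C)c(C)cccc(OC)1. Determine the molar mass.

164.25 g/mol

Atom tally by fragment:
  benzene ring core → C:6 H:6
  (− 3 ring H displaced by substituents)
  + CH(CH3)2 → C:3 H:7
  + CH3 → C:1 H:3
  + OCH3 → C:1 H:3 O:1
Element totals:
  C: 11
  H: 16
  O: 1
Molecular formula: C11H16O.
  M = 11(12.011) + 16(1.008) + 15.999
    = 132.121 + 16.128 + 15.999 = 164.248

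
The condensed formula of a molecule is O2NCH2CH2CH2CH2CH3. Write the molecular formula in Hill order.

Atom tally by fragment:
  O2NCH2 → C:1 H:2 N:1 O:2
  CH2 → C:1 H:2
  CH2 → C:1 H:2
  CH2 → C:1 H:2
  CH3 → C:1 H:3
Element totals:
  C: 5
  H: 11
  N: 1
  O: 2

C5H11NO2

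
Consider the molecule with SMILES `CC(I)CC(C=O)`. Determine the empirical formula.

C5H9IO

Atom tally by fragment:
  CH3 → C:1 H:3
  CH(I) → C:1 H:1 I:1
  CH2 → C:1 H:2
  CH2CHO → C:2 H:3 O:1
Element totals:
  C: 5
  H: 9
  I: 1
  O: 1
Molecular formula: C5H9IO.
gcd of subscripts (5, 9, 1, 1) = 1, so the empirical formula equals the molecular formula.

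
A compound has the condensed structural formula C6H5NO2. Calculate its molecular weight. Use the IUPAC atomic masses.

Element totals:
  C: 6
  H: 5
  N: 1
  O: 2
Molecular formula: C6H5NO2.
  M = 6(12.011) + 5(1.008) + 14.007 + 2(15.999)
    = 72.066 + 5.040 + 14.007 + 31.998 = 123.111

123.11 g/mol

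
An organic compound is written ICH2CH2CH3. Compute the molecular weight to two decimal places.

169.99 g/mol

Atom tally by fragment:
  ICH2 → C:1 H:2 I:1
  CH2 → C:1 H:2
  CH3 → C:1 H:3
Element totals:
  C: 3
  H: 7
  I: 1
Molecular formula: C3H7I.
  M = 3(12.011) + 7(1.008) + 126.904
    = 36.033 + 7.056 + 126.904 = 169.993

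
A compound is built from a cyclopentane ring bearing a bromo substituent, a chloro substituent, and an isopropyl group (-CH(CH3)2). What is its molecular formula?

C8H14BrCl

Atom tally by fragment:
  cyclopentane ring core → C:5 H:10
  (− 3 ring H displaced by substituents)
  + Br → Br:1
  + Cl → Cl:1
  + CH(CH3)2 → C:3 H:7
Element totals:
  C: 8
  H: 14
  Br: 1
  Cl: 1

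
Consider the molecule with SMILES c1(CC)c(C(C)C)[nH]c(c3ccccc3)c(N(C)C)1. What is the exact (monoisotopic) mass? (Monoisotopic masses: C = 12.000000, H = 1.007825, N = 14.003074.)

256.1939

Atom tally by fragment:
  pyrrole ring core → C:4 H:5 N:1
  (− 4 ring H displaced by substituents)
  + C2H5 → C:2 H:5
  + CH(CH3)2 → C:3 H:7
  + C6H5 → C:6 H:5
  + N(CH3)2 → N:1 C:2 H:6
Element totals:
  C: 17
  H: 24
  N: 2
Molecular formula: C17H24N2.
  M = 17(12.0) + 24(1.007825) + 2(14.003074)
    = 204.000000 + 24.187800 + 28.006148 = 256.193948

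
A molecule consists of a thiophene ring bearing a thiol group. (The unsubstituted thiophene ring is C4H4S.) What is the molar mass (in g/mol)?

Atom tally by fragment:
  thiophene ring core → C:4 H:4 S:1
  (− 1 ring H displaced by substituents)
  + SH → S:1 H:1
Element totals:
  C: 4
  H: 4
  S: 2
Molecular formula: C4H4S2.
  M = 4(12.011) + 4(1.008) + 2(32.06)
    = 48.044 + 4.032 + 64.120 = 116.196

116.20 g/mol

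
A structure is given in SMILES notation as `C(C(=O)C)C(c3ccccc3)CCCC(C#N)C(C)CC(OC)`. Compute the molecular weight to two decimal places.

315.46 g/mol

Atom tally by fragment:
  CH3COCH2 → C:3 H:5 O:1
  CH(C6H5) → C:7 H:6
  CH2 → C:1 H:2
  CH2 → C:1 H:2
  CH2 → C:1 H:2
  CH(CN) → C:2 H:1 N:1
  CH(CH3) → C:2 H:4
  CH2 → C:1 H:2
  CH2OCH3 → C:2 H:5 O:1
Element totals:
  C: 20
  H: 29
  N: 1
  O: 2
Molecular formula: C20H29NO2.
  M = 20(12.011) + 29(1.008) + 14.007 + 2(15.999)
    = 240.220 + 29.232 + 14.007 + 31.998 = 315.457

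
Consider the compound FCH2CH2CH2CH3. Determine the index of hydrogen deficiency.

0

Atom tally by fragment:
  FCH2 → C:1 H:2 F:1
  CH2 → C:1 H:2
  CH2 → C:1 H:2
  CH3 → C:1 H:3
Element totals:
  C: 4
  H: 9
  F: 1
Molecular formula: C4H9F.
DoU = (2C + 2 + N − H − X) / 2 = (2·4 + 2 + 0 − 9 − 1) / 2 = 0.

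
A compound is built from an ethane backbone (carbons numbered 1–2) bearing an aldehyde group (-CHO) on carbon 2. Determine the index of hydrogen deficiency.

1

Atom tally by fragment:
  CH3 → C:1 H:3
  CH2CHO → C:2 H:3 O:1
Element totals:
  C: 3
  H: 6
  O: 1
Molecular formula: C3H6O.
DoU = (2C + 2 + N − H − X) / 2 = (2·3 + 2 + 0 − 6 − 0) / 2 = 1.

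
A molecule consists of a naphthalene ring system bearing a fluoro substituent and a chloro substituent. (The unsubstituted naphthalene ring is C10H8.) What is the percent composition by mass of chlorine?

19.63%

Atom tally by fragment:
  naphthalene ring system core → C:10 H:8
  (− 2 ring H displaced by substituents)
  + F → F:1
  + Cl → Cl:1
Element totals:
  C: 10
  H: 6
  Cl: 1
  F: 1
Molecular formula: C10H6ClF.
Molar mass = 180.606 g/mol.
Mass from Cl: 1 × 35.45 = 35.450 g/mol.
%Cl = 35.450 / 180.606 × 100 = 19.63%.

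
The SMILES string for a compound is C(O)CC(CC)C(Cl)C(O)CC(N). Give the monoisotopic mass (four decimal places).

Atom tally by fragment:
  HOCH2 → C:1 H:3 O:1
  CH2 → C:1 H:2
  CH(C2H5) → C:3 H:6
  CH(Cl) → C:1 H:1 Cl:1
  CH(OH) → C:1 H:2 O:1
  CH2 → C:1 H:2
  CH2NH2 → C:1 H:4 N:1
Element totals:
  C: 9
  H: 20
  Cl: 1
  N: 1
  O: 2
Molecular formula: C9H20ClNO2.
  M = 9(12.0) + 20(1.007825) + 34.968853 + 14.003074 + 2(15.994915)
    = 108.000000 + 20.156500 + 34.968853 + 14.003074 + 31.989830 = 209.118257

209.1183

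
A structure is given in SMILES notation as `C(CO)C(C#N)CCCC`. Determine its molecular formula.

Atom tally by fragment:
  HOCH2CH2 → C:2 H:5 O:1
  CH(CN) → C:2 H:1 N:1
  CH2 → C:1 H:2
  CH2 → C:1 H:2
  CH2 → C:1 H:2
  CH3 → C:1 H:3
Element totals:
  C: 8
  H: 15
  N: 1
  O: 1

C8H15NO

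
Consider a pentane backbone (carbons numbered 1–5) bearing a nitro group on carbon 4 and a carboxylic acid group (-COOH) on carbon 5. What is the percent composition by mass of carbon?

44.72%

Atom tally by fragment:
  CH3 → C:1 H:3
  CH2 → C:1 H:2
  CH2 → C:1 H:2
  CH(NO2) → C:1 H:1 N:1 O:2
  CH2COOH → C:2 H:3 O:2
Element totals:
  C: 6
  H: 11
  N: 1
  O: 4
Molecular formula: C6H11NO4.
Molar mass = 161.157 g/mol.
Mass from C: 6 × 12.011 = 72.066 g/mol.
%C = 72.066 / 161.157 × 100 = 44.72%.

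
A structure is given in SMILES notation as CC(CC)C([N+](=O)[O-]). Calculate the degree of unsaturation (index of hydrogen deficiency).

Atom tally by fragment:
  CH3 → C:1 H:3
  CH(C2H5) → C:3 H:6
  CH2NO2 → C:1 H:2 N:1 O:2
Element totals:
  C: 5
  H: 11
  N: 1
  O: 2
Molecular formula: C5H11NO2.
DoU = (2C + 2 + N − H − X) / 2 = (2·5 + 2 + 1 − 11 − 0) / 2 = 1.

1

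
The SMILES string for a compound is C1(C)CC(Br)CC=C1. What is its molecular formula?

Atom tally by fragment:
  cyclohexene ring core → C:6 H:10
  (− 2 ring H displaced by substituents)
  + CH3 → C:1 H:3
  + Br → Br:1
Element totals:
  C: 7
  H: 11
  Br: 1

C7H11Br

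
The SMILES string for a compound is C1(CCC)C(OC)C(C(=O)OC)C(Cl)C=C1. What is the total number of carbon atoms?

Atom tally by fragment:
  cyclohexene ring core → C:6 H:10
  (− 4 ring H displaced by substituents)
  + CH2CH2CH3 → C:3 H:7
  + OCH3 → C:1 H:3 O:1
  + COOCH3 → C:2 H:3 O:2
  + Cl → Cl:1
Element totals:
  C: 12
  H: 19
  Cl: 1
  O: 3

12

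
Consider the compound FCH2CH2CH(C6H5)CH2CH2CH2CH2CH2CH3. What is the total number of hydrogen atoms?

23

Atom tally by fragment:
  FCH2 → C:1 H:2 F:1
  CH2 → C:1 H:2
  CH(C6H5) → C:7 H:6
  CH2 → C:1 H:2
  CH2 → C:1 H:2
  CH2 → C:1 H:2
  CH2 → C:1 H:2
  CH2 → C:1 H:2
  CH3 → C:1 H:3
Element totals:
  C: 15
  H: 23
  F: 1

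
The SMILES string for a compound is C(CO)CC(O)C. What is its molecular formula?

C5H12O2

Atom tally by fragment:
  HOCH2CH2 → C:2 H:5 O:1
  CH2 → C:1 H:2
  CH(OH) → C:1 H:2 O:1
  CH3 → C:1 H:3
Element totals:
  C: 5
  H: 12
  O: 2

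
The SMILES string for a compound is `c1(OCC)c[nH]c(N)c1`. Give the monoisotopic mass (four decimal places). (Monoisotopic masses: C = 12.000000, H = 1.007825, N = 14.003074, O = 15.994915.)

126.0793

Atom tally by fragment:
  pyrrole ring core → C:4 H:5 N:1
  (− 2 ring H displaced by substituents)
  + OC2H5 → C:2 H:5 O:1
  + NH2 → N:1 H:2
Element totals:
  C: 6
  H: 10
  N: 2
  O: 1
Molecular formula: C6H10N2O.
  M = 6(12.0) + 10(1.007825) + 2(14.003074) + 15.994915
    = 72.000000 + 10.078250 + 28.006148 + 15.994915 = 126.079313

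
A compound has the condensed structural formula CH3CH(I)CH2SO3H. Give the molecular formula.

Atom tally by fragment:
  CH3 → C:1 H:3
  CH(I) → C:1 H:1 I:1
  CH2SO3H → C:1 H:3 S:1 O:3
Element totals:
  C: 3
  H: 7
  I: 1
  O: 3
  S: 1

C3H7IO3S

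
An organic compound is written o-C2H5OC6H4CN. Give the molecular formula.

C9H9NO

Atom tally by fragment:
  benzene ring core → C:6 H:6
  (− 2 ring H displaced by substituents)
  + OC2H5 → C:2 H:5 O:1
  + CN → C:1 N:1
Element totals:
  C: 9
  H: 9
  N: 1
  O: 1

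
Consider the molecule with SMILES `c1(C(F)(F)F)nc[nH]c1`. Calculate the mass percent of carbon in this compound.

35.31%

Atom tally by fragment:
  imidazole ring core → C:3 H:4 N:2
  (− 1 ring H displaced by substituents)
  + CF3 → C:1 F:3
Element totals:
  C: 4
  H: 3
  F: 3
  N: 2
Molecular formula: C4H3F3N2.
Molar mass = 136.076 g/mol.
Mass from C: 4 × 12.011 = 48.044 g/mol.
%C = 48.044 / 136.076 × 100 = 35.31%.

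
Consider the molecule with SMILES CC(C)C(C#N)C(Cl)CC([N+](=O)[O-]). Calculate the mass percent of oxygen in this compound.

15.64%

Atom tally by fragment:
  CH3 → C:1 H:3
  CH(CH3) → C:2 H:4
  CH(CN) → C:2 H:1 N:1
  CH(Cl) → C:1 H:1 Cl:1
  CH2 → C:1 H:2
  CH2NO2 → C:1 H:2 N:1 O:2
Element totals:
  C: 8
  H: 13
  Cl: 1
  N: 2
  O: 2
Molecular formula: C8H13ClN2O2.
Molar mass = 204.654 g/mol.
Mass from O: 2 × 15.999 = 31.998 g/mol.
%O = 31.998 / 204.654 × 100 = 15.64%.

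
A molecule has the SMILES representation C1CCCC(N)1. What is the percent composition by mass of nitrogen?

16.45%

Atom tally by fragment:
  cyclopentane ring core → C:5 H:10
  (− 1 ring H displaced by substituents)
  + NH2 → N:1 H:2
Element totals:
  C: 5
  H: 11
  N: 1
Molecular formula: C5H11N.
Molar mass = 85.150 g/mol.
Mass from N: 1 × 14.007 = 14.007 g/mol.
%N = 14.007 / 85.150 × 100 = 16.45%.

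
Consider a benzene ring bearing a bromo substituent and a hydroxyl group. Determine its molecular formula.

C6H5BrO

Atom tally by fragment:
  benzene ring core → C:6 H:6
  (− 2 ring H displaced by substituents)
  + Br → Br:1
  + OH → O:1 H:1
Element totals:
  C: 6
  H: 5
  Br: 1
  O: 1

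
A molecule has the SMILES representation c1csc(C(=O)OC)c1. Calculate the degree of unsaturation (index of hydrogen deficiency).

Atom tally by fragment:
  thiophene ring core → C:4 H:4 S:1
  (− 1 ring H displaced by substituents)
  + COOCH3 → C:2 H:3 O:2
Element totals:
  C: 6
  H: 6
  O: 2
  S: 1
Molecular formula: C6H6O2S.
DoU = (2C + 2 + N − H − X) / 2 = (2·6 + 2 + 0 − 6 − 0) / 2 = 4.

4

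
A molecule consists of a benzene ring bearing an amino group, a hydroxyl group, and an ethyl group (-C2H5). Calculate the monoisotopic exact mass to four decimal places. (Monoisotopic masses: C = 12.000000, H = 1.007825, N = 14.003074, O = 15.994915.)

137.0841

Atom tally by fragment:
  benzene ring core → C:6 H:6
  (− 3 ring H displaced by substituents)
  + NH2 → N:1 H:2
  + OH → O:1 H:1
  + C2H5 → C:2 H:5
Element totals:
  C: 8
  H: 11
  N: 1
  O: 1
Molecular formula: C8H11NO.
  M = 8(12.0) + 11(1.007825) + 14.003074 + 15.994915
    = 96.000000 + 11.086075 + 14.003074 + 15.994915 = 137.084064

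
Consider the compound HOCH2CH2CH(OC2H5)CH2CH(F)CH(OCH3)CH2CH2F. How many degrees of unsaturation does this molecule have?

0

Element totals:
  C: 11
  H: 22
  F: 2
  O: 3
Molecular formula: C11H22F2O3.
DoU = (2C + 2 + N − H − X) / 2 = (2·11 + 2 + 0 − 22 − 2) / 2 = 0.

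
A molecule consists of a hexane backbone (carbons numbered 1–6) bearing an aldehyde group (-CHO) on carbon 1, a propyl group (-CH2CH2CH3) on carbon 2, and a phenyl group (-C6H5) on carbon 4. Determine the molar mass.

Atom tally by fragment:
  OHCCH2 → C:2 H:3 O:1
  CH(CH2CH2CH3) → C:4 H:8
  CH2 → C:1 H:2
  CH(C6H5) → C:7 H:6
  CH2 → C:1 H:2
  CH3 → C:1 H:3
Element totals:
  C: 16
  H: 24
  O: 1
Molecular formula: C16H24O.
  M = 16(12.011) + 24(1.008) + 15.999
    = 192.176 + 24.192 + 15.999 = 232.367

232.37 g/mol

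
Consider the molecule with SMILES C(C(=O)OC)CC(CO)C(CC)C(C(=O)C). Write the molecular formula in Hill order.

Atom tally by fragment:
  CH3OOCCH2 → C:3 H:5 O:2
  CH2 → C:1 H:2
  CH(CH2OH) → C:2 H:4 O:1
  CH(C2H5) → C:3 H:6
  CH2COCH3 → C:3 H:5 O:1
Element totals:
  C: 12
  H: 22
  O: 4

C12H22O4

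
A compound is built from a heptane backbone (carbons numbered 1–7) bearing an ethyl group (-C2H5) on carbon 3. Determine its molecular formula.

Atom tally by fragment:
  CH3 → C:1 H:3
  CH2 → C:1 H:2
  CH(C2H5) → C:3 H:6
  CH2 → C:1 H:2
  CH2 → C:1 H:2
  CH2 → C:1 H:2
  CH3 → C:1 H:3
Element totals:
  C: 9
  H: 20

C9H20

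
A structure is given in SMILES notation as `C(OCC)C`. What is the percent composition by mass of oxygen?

Atom tally by fragment:
  C2H5OCH2 → C:3 H:7 O:1
  CH3 → C:1 H:3
Element totals:
  C: 4
  H: 10
  O: 1
Molecular formula: C4H10O.
Molar mass = 74.123 g/mol.
Mass from O: 1 × 15.999 = 15.999 g/mol.
%O = 15.999 / 74.123 × 100 = 21.58%.

21.58%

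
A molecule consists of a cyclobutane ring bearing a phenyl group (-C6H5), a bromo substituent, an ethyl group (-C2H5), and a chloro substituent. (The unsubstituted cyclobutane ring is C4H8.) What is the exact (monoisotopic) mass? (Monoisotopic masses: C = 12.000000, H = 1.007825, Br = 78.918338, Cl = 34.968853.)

271.9967

Atom tally by fragment:
  cyclobutane ring core → C:4 H:8
  (− 4 ring H displaced by substituents)
  + C6H5 → C:6 H:5
  + Br → Br:1
  + C2H5 → C:2 H:5
  + Cl → Cl:1
Element totals:
  C: 12
  H: 14
  Br: 1
  Cl: 1
Molecular formula: C12H14BrCl.
  M = 12(12.0) + 14(1.007825) + 78.918338 + 34.968853
    = 144.000000 + 14.109550 + 78.918338 + 34.968853 = 271.996741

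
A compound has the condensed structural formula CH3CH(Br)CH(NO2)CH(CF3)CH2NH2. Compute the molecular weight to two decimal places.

Atom tally by fragment:
  CH3 → C:1 H:3
  CH(Br) → C:1 H:1 Br:1
  CH(NO2) → C:1 H:1 N:1 O:2
  CH(CF3) → C:2 H:1 F:3
  CH2NH2 → C:1 H:4 N:1
Element totals:
  C: 6
  H: 10
  Br: 1
  F: 3
  N: 2
  O: 2
Molecular formula: C6H10BrF3N2O2.
  M = 6(12.011) + 10(1.008) + 79.904 + 3(18.998) + 2(14.007) + 2(15.999)
    = 72.066 + 10.080 + 79.904 + 56.994 + 28.014 + 31.998 = 279.056

279.06 g/mol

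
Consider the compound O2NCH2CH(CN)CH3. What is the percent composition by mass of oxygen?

28.04%

Atom tally by fragment:
  O2NCH2 → C:1 H:2 N:1 O:2
  CH(CN) → C:2 H:1 N:1
  CH3 → C:1 H:3
Element totals:
  C: 4
  H: 6
  N: 2
  O: 2
Molecular formula: C4H6N2O2.
Molar mass = 114.104 g/mol.
Mass from O: 2 × 15.999 = 31.998 g/mol.
%O = 31.998 / 114.104 × 100 = 28.04%.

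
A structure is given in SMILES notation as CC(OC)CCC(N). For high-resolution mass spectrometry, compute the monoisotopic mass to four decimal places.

117.1154

Atom tally by fragment:
  CH3 → C:1 H:3
  CH(OCH3) → C:2 H:4 O:1
  CH2 → C:1 H:2
  CH2 → C:1 H:2
  CH2NH2 → C:1 H:4 N:1
Element totals:
  C: 6
  H: 15
  N: 1
  O: 1
Molecular formula: C6H15NO.
  M = 6(12.0) + 15(1.007825) + 14.003074 + 15.994915
    = 72.000000 + 15.117375 + 14.003074 + 15.994915 = 117.115364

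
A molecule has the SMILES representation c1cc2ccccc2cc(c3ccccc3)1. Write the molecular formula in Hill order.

Atom tally by fragment:
  naphthalene ring system core → C:10 H:8
  (− 1 ring H displaced by substituents)
  + C6H5 → C:6 H:5
Element totals:
  C: 16
  H: 12

C16H12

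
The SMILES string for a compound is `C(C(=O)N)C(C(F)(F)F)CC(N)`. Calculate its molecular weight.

184.16 g/mol

Atom tally by fragment:
  H2NOCCH2 → C:2 H:4 O:1 N:1
  CH(CF3) → C:2 H:1 F:3
  CH2 → C:1 H:2
  CH2NH2 → C:1 H:4 N:1
Element totals:
  C: 6
  H: 11
  F: 3
  N: 2
  O: 1
Molecular formula: C6H11F3N2O.
  M = 6(12.011) + 11(1.008) + 3(18.998) + 2(14.007) + 15.999
    = 72.066 + 11.088 + 56.994 + 28.014 + 15.999 = 184.161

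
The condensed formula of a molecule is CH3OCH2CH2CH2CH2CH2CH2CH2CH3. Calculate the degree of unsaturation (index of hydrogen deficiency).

Element totals:
  C: 9
  H: 20
  O: 1
Molecular formula: C9H20O.
DoU = (2C + 2 + N − H − X) / 2 = (2·9 + 2 + 0 − 20 − 0) / 2 = 0.

0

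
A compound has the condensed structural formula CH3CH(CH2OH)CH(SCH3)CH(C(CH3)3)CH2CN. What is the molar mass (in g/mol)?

229.38 g/mol

Element totals:
  C: 12
  H: 23
  N: 1
  O: 1
  S: 1
Molecular formula: C12H23NOS.
  M = 12(12.011) + 23(1.008) + 14.007 + 15.999 + 32.06
    = 144.132 + 23.184 + 14.007 + 15.999 + 32.060 = 229.382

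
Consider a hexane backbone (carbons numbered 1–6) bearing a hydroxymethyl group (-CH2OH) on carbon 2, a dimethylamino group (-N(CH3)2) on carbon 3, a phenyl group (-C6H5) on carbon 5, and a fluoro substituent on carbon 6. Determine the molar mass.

253.36 g/mol

Atom tally by fragment:
  CH3 → C:1 H:3
  CH(CH2OH) → C:2 H:4 O:1
  CH(N(CH3)2) → C:3 H:7 N:1
  CH2 → C:1 H:2
  CH(C6H5) → C:7 H:6
  CH2F → C:1 H:2 F:1
Element totals:
  C: 15
  H: 24
  F: 1
  N: 1
  O: 1
Molecular formula: C15H24FNO.
  M = 15(12.011) + 24(1.008) + 18.998 + 14.007 + 15.999
    = 180.165 + 24.192 + 18.998 + 14.007 + 15.999 = 253.361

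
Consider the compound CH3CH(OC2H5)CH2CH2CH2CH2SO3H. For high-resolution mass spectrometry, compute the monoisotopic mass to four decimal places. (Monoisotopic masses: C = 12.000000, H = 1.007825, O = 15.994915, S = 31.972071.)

210.0926

Element totals:
  C: 8
  H: 18
  O: 4
  S: 1
Molecular formula: C8H18O4S.
  M = 8(12.0) + 18(1.007825) + 4(15.994915) + 31.972071
    = 96.000000 + 18.140850 + 63.979660 + 31.972071 = 210.092581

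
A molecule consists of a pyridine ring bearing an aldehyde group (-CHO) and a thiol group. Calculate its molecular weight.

139.17 g/mol

Atom tally by fragment:
  pyridine ring core → C:5 H:5 N:1
  (− 2 ring H displaced by substituents)
  + CHO → C:1 H:1 O:1
  + SH → S:1 H:1
Element totals:
  C: 6
  H: 5
  N: 1
  O: 1
  S: 1
Molecular formula: C6H5NOS.
  M = 6(12.011) + 5(1.008) + 14.007 + 15.999 + 32.06
    = 72.066 + 5.040 + 14.007 + 15.999 + 32.060 = 139.172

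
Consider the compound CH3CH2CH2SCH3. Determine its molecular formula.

C4H10S

Element totals:
  C: 4
  H: 10
  S: 1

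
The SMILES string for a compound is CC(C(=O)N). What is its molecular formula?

Atom tally by fragment:
  CH3 → C:1 H:3
  CH2CONH2 → C:2 H:4 O:1 N:1
Element totals:
  C: 3
  H: 7
  N: 1
  O: 1

C3H7NO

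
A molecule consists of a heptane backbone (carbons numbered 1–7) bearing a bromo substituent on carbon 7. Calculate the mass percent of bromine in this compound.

Atom tally by fragment:
  CH3 → C:1 H:3
  CH2 → C:1 H:2
  CH2 → C:1 H:2
  CH2 → C:1 H:2
  CH2 → C:1 H:2
  CH2 → C:1 H:2
  CH2Br → C:1 H:2 Br:1
Element totals:
  C: 7
  H: 15
  Br: 1
Molecular formula: C7H15Br.
Molar mass = 179.101 g/mol.
Mass from Br: 1 × 79.904 = 79.904 g/mol.
%Br = 79.904 / 179.101 × 100 = 44.61%.

44.61%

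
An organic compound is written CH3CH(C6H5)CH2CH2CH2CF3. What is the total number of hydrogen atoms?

Atom tally by fragment:
  CH3 → C:1 H:3
  CH(C6H5) → C:7 H:6
  CH2 → C:1 H:2
  CH2 → C:1 H:2
  CH2CF3 → C:2 H:2 F:3
Element totals:
  C: 12
  H: 15
  F: 3

15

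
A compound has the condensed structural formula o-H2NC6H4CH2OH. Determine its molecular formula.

C7H9NO

Element totals:
  C: 7
  H: 9
  N: 1
  O: 1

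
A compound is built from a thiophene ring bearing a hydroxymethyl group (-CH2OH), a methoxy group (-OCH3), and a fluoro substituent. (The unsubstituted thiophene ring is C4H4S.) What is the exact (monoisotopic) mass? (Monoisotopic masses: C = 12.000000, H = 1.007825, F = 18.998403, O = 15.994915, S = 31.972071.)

Atom tally by fragment:
  thiophene ring core → C:4 H:4 S:1
  (− 3 ring H displaced by substituents)
  + CH2OH → C:1 H:3 O:1
  + OCH3 → C:1 H:3 O:1
  + F → F:1
Element totals:
  C: 6
  H: 7
  F: 1
  O: 2
  S: 1
Molecular formula: C6H7FO2S.
  M = 6(12.0) + 7(1.007825) + 18.998403 + 2(15.994915) + 31.972071
    = 72.000000 + 7.054775 + 18.998403 + 31.989830 + 31.972071 = 162.015079

162.0151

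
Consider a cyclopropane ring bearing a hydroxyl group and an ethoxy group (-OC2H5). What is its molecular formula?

C5H10O2

Atom tally by fragment:
  cyclopropane ring core → C:3 H:6
  (− 2 ring H displaced by substituents)
  + OH → O:1 H:1
  + OC2H5 → C:2 H:5 O:1
Element totals:
  C: 5
  H: 10
  O: 2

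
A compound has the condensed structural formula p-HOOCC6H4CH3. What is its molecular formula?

Element totals:
  C: 8
  H: 8
  O: 2

C8H8O2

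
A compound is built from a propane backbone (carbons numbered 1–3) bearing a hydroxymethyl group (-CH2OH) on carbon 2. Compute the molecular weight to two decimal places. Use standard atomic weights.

Atom tally by fragment:
  CH3 → C:1 H:3
  CH(CH2OH) → C:2 H:4 O:1
  CH3 → C:1 H:3
Element totals:
  C: 4
  H: 10
  O: 1
Molecular formula: C4H10O.
  M = 4(12.011) + 10(1.008) + 15.999
    = 48.044 + 10.080 + 15.999 = 74.123

74.12 g/mol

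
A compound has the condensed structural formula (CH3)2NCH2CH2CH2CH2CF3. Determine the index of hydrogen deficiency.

Element totals:
  C: 7
  H: 14
  F: 3
  N: 1
Molecular formula: C7H14F3N.
DoU = (2C + 2 + N − H − X) / 2 = (2·7 + 2 + 1 − 14 − 3) / 2 = 0.

0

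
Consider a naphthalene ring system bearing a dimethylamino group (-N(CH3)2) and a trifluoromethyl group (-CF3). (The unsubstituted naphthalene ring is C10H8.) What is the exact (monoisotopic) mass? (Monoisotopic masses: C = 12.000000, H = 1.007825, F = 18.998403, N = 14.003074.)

Atom tally by fragment:
  naphthalene ring system core → C:10 H:8
  (− 2 ring H displaced by substituents)
  + N(CH3)2 → N:1 C:2 H:6
  + CF3 → C:1 F:3
Element totals:
  C: 13
  H: 12
  F: 3
  N: 1
Molecular formula: C13H12F3N.
  M = 13(12.0) + 12(1.007825) + 3(18.998403) + 14.003074
    = 156.000000 + 12.093900 + 56.995209 + 14.003074 = 239.092183

239.0922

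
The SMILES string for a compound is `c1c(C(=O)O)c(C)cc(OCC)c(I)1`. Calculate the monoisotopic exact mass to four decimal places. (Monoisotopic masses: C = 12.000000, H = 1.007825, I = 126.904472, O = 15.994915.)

305.9753

Atom tally by fragment:
  benzene ring core → C:6 H:6
  (− 4 ring H displaced by substituents)
  + COOH → C:1 H:1 O:2
  + CH3 → C:1 H:3
  + OC2H5 → C:2 H:5 O:1
  + I → I:1
Element totals:
  C: 10
  H: 11
  I: 1
  O: 3
Molecular formula: C10H11IO3.
  M = 10(12.0) + 11(1.007825) + 126.904472 + 3(15.994915)
    = 120.000000 + 11.086075 + 126.904472 + 47.984745 = 305.975292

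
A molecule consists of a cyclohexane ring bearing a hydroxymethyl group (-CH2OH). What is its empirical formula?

C7H14O

Atom tally by fragment:
  cyclohexane ring core → C:6 H:12
  (− 1 ring H displaced by substituents)
  + CH2OH → C:1 H:3 O:1
Element totals:
  C: 7
  H: 14
  O: 1
Molecular formula: C7H14O.
gcd of subscripts (7, 14, 1) = 1, so the empirical formula equals the molecular formula.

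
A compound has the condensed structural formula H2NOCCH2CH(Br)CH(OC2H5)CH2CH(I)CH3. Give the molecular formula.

Atom tally by fragment:
  H2NOCCH2 → C:2 H:4 O:1 N:1
  CH(Br) → C:1 H:1 Br:1
  CH(OC2H5) → C:3 H:6 O:1
  CH2 → C:1 H:2
  CH(I) → C:1 H:1 I:1
  CH3 → C:1 H:3
Element totals:
  C: 9
  H: 17
  Br: 1
  I: 1
  N: 1
  O: 2

C9H17BrINO2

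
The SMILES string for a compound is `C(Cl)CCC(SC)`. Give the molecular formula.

Atom tally by fragment:
  ClCH2 → C:1 H:2 Cl:1
  CH2 → C:1 H:2
  CH2 → C:1 H:2
  CH2SCH3 → C:2 H:5 S:1
Element totals:
  C: 5
  H: 11
  Cl: 1
  S: 1

C5H11ClS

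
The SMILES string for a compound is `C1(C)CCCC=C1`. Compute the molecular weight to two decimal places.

Atom tally by fragment:
  cyclohexene ring core → C:6 H:10
  (− 1 ring H displaced by substituents)
  + CH3 → C:1 H:3
Element totals:
  C: 7
  H: 12
Molecular formula: C7H12.
  M = 7(12.011) + 12(1.008)
    = 84.077 + 12.096 = 96.173

96.17 g/mol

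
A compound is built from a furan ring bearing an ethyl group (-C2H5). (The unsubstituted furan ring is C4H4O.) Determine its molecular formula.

C6H8O

Atom tally by fragment:
  furan ring core → C:4 H:4 O:1
  (− 1 ring H displaced by substituents)
  + C2H5 → C:2 H:5
Element totals:
  C: 6
  H: 8
  O: 1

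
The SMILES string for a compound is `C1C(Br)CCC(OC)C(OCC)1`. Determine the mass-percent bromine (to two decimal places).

33.70%

Atom tally by fragment:
  cyclohexane ring core → C:6 H:12
  (− 3 ring H displaced by substituents)
  + Br → Br:1
  + OCH3 → C:1 H:3 O:1
  + OC2H5 → C:2 H:5 O:1
Element totals:
  C: 9
  H: 17
  Br: 1
  O: 2
Molecular formula: C9H17BrO2.
Molar mass = 237.137 g/mol.
Mass from Br: 1 × 79.904 = 79.904 g/mol.
%Br = 79.904 / 237.137 × 100 = 33.70%.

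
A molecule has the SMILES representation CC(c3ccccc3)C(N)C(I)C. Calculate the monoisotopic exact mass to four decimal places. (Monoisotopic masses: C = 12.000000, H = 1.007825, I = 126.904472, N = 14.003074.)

289.0327

Atom tally by fragment:
  CH3 → C:1 H:3
  CH(C6H5) → C:7 H:6
  CH(NH2) → C:1 H:3 N:1
  CH(I) → C:1 H:1 I:1
  CH3 → C:1 H:3
Element totals:
  C: 11
  H: 16
  I: 1
  N: 1
Molecular formula: C11H16IN.
  M = 11(12.0) + 16(1.007825) + 126.904472 + 14.003074
    = 132.000000 + 16.125200 + 126.904472 + 14.003074 = 289.032746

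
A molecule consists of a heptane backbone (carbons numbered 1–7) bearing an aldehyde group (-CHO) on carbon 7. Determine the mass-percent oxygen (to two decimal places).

Atom tally by fragment:
  CH3 → C:1 H:3
  CH2 → C:1 H:2
  CH2 → C:1 H:2
  CH2 → C:1 H:2
  CH2 → C:1 H:2
  CH2 → C:1 H:2
  CH2CHO → C:2 H:3 O:1
Element totals:
  C: 8
  H: 16
  O: 1
Molecular formula: C8H16O.
Molar mass = 128.215 g/mol.
Mass from O: 1 × 15.999 = 15.999 g/mol.
%O = 15.999 / 128.215 × 100 = 12.48%.

12.48%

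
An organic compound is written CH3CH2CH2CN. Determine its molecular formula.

Atom tally by fragment:
  CH3 → C:1 H:3
  CH2 → C:1 H:2
  CH2CN → C:2 H:2 N:1
Element totals:
  C: 4
  H: 7
  N: 1

C4H7N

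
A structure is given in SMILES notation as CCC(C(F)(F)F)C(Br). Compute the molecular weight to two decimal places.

205.02 g/mol

Atom tally by fragment:
  CH3 → C:1 H:3
  CH2 → C:1 H:2
  CH(CF3) → C:2 H:1 F:3
  CH2Br → C:1 H:2 Br:1
Element totals:
  C: 5
  H: 8
  Br: 1
  F: 3
Molecular formula: C5H8BrF3.
  M = 5(12.011) + 8(1.008) + 79.904 + 3(18.998)
    = 60.055 + 8.064 + 79.904 + 56.994 = 205.017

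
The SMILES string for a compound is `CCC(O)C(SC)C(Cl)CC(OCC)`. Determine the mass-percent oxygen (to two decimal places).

Atom tally by fragment:
  CH3 → C:1 H:3
  CH2 → C:1 H:2
  CH(OH) → C:1 H:2 O:1
  CH(SCH3) → C:2 H:4 S:1
  CH(Cl) → C:1 H:1 Cl:1
  CH2 → C:1 H:2
  CH2OC2H5 → C:3 H:7 O:1
Element totals:
  C: 10
  H: 21
  Cl: 1
  O: 2
  S: 1
Molecular formula: C10H21ClO2S.
Molar mass = 240.786 g/mol.
Mass from O: 2 × 15.999 = 31.998 g/mol.
%O = 31.998 / 240.786 × 100 = 13.29%.

13.29%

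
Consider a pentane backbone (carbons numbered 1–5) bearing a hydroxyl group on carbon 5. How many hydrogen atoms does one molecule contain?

12

Atom tally by fragment:
  CH3 → C:1 H:3
  CH2 → C:1 H:2
  CH2 → C:1 H:2
  CH2 → C:1 H:2
  CH2OH → C:1 H:3 O:1
Element totals:
  C: 5
  H: 12
  O: 1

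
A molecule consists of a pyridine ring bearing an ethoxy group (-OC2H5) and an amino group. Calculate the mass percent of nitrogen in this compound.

20.28%

Atom tally by fragment:
  pyridine ring core → C:5 H:5 N:1
  (− 2 ring H displaced by substituents)
  + OC2H5 → C:2 H:5 O:1
  + NH2 → N:1 H:2
Element totals:
  C: 7
  H: 10
  N: 2
  O: 1
Molecular formula: C7H10N2O.
Molar mass = 138.170 g/mol.
Mass from N: 2 × 14.007 = 28.014 g/mol.
%N = 28.014 / 138.170 × 100 = 20.28%.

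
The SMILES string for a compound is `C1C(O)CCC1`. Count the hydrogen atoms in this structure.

Atom tally by fragment:
  cyclopentane ring core → C:5 H:10
  (− 1 ring H displaced by substituents)
  + OH → O:1 H:1
Element totals:
  C: 5
  H: 10
  O: 1

10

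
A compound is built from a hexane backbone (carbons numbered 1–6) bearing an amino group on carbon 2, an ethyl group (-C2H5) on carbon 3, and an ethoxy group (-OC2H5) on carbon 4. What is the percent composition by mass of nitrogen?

Atom tally by fragment:
  CH3 → C:1 H:3
  CH(NH2) → C:1 H:3 N:1
  CH(C2H5) → C:3 H:6
  CH(OC2H5) → C:3 H:6 O:1
  CH2 → C:1 H:2
  CH3 → C:1 H:3
Element totals:
  C: 10
  H: 23
  N: 1
  O: 1
Molecular formula: C10H23NO.
Molar mass = 173.300 g/mol.
Mass from N: 1 × 14.007 = 14.007 g/mol.
%N = 14.007 / 173.300 × 100 = 8.08%.

8.08%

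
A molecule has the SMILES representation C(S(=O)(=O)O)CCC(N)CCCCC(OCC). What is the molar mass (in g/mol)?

267.38 g/mol

Atom tally by fragment:
  HO3SCH2 → C:1 H:3 S:1 O:3
  CH2 → C:1 H:2
  CH2 → C:1 H:2
  CH(NH2) → C:1 H:3 N:1
  CH2 → C:1 H:2
  CH2 → C:1 H:2
  CH2 → C:1 H:2
  CH2 → C:1 H:2
  CH2OC2H5 → C:3 H:7 O:1
Element totals:
  C: 11
  H: 25
  N: 1
  O: 4
  S: 1
Molecular formula: C11H25NO4S.
  M = 11(12.011) + 25(1.008) + 14.007 + 4(15.999) + 32.06
    = 132.121 + 25.200 + 14.007 + 63.996 + 32.060 = 267.384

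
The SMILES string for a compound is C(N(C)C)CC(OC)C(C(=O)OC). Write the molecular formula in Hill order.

C9H19NO3

Atom tally by fragment:
  (CH3)2NCH2 → C:3 H:8 N:1
  CH2 → C:1 H:2
  CH(OCH3) → C:2 H:4 O:1
  CH2COOCH3 → C:3 H:5 O:2
Element totals:
  C: 9
  H: 19
  N: 1
  O: 3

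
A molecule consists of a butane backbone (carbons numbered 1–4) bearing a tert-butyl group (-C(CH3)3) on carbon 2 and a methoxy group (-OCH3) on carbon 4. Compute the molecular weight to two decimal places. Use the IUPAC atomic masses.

Atom tally by fragment:
  CH3 → C:1 H:3
  CH(C(CH3)3) → C:5 H:10
  CH2 → C:1 H:2
  CH2OCH3 → C:2 H:5 O:1
Element totals:
  C: 9
  H: 20
  O: 1
Molecular formula: C9H20O.
  M = 9(12.011) + 20(1.008) + 15.999
    = 108.099 + 20.160 + 15.999 = 144.258

144.26 g/mol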